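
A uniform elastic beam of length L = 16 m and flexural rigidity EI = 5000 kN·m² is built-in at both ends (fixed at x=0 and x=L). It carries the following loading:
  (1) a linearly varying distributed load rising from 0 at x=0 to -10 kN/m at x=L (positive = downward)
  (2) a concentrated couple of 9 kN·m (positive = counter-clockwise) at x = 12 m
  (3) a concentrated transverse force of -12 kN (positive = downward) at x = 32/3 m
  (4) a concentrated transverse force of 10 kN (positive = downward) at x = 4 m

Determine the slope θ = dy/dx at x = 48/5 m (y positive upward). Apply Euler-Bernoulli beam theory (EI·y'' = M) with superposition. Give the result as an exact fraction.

Load 1 — triangular load w₀=-10 kN/m (0→w₀ over full span):
  θ_1 = -w₀(2x(L-x)(L-2x)(x+2L)+x²(L-x)²)/(120LEI) = -(-10)·(2·(48/5)·(16-(48/5))·(16-2·(48/5))·((48/5)+2·16)+(48/5)²·(16-(48/5))²)/(120·16·5000) = -1024/78125 rad
Load 2 — applied couple M₀=9 kN·m at a=12 m (b=L-a=4):
  θ_2 = (R_Ax²/2 - M_Ax)/EI  [x≤a] with R_A=81/128, M_A=45/16 = ((81/128)·(48/5)²/2 - (45/16)·(48/5))/5000 = 27/62500 rad
Load 3 — point force P=-12 kN at a=32/3 m (b=L-a=16/3):
  θ_3 = -Pb²x(2aL-(3a+b)x)/(2L³EI)  [x≤a] = -(-12)·(16/3)²·(48/5)·(2·(32/3)·16-(3·(32/3)+(16/3))·(48/5))/(2·16³·5000) = -64/46875 rad
Load 4 — point force P=10 kN at a=4 m (b=L-a=12):
  θ_4 = Pa²(L-x)(2bL-(3b+a)(L-x))/(2L³EI)  [x>a] = 10·4²·(16-(48/5))·(2·12·16-(3·12+4)·(16-(48/5)))/(2·16³·5000) = 2/625 rad
Superposition: θ = Σ θ_i = -10163/937500 rad ≈ -0.010841 rad

θ(48/5) = -10163/937500 rad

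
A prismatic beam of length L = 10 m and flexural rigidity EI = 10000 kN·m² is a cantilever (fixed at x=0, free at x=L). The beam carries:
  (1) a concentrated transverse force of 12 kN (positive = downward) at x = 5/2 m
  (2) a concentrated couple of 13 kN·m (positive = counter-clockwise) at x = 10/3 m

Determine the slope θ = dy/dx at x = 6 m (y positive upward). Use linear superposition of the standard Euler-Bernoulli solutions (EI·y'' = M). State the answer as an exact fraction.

θ(6) = 7/12000 rad

Load 1 — point force P=12 kN at a=5/2 m (b=L-a=15/2):
  θ_1 = -Pa²/(2EI)  [x>a] = -12·(5/2)²/(2·10000) = -3/800 rad
Load 2 — applied couple M₀=13 kN·m at a=10/3 m (b=L-a=20/3):
  θ_2 = M₀a/EI  [x>a] = 13·(10/3)/10000 = 13/3000 rad
Superposition: θ = Σ θ_i = 7/12000 rad ≈ 0.000583 rad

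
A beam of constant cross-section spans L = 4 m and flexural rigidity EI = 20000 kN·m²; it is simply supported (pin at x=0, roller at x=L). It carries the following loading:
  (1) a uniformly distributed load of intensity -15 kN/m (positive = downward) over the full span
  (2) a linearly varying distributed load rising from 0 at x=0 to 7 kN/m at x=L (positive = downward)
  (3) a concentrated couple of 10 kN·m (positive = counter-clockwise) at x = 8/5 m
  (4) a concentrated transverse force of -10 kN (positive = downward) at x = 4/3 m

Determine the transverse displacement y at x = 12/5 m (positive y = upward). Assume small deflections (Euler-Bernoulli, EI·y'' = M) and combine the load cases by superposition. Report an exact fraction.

Load 1 — uniform load w=-15 kN/m over full span:
  y_1 = -wx(L³-2Lx²+x³)/(24EI) = -(-15)·(12/5)·(4³-2·4·(12/5)²+(12/5)³)/(24·20000) = 186/78125 m
Load 2 — triangular load w₀=7 kN/m (0→w₀ over full span):
  y_2 = -w₀x(7L⁴-10L²x²+3x⁴)/(360LEI) = -7·(12/5)·(7·4⁴-10·4²·(12/5)²+3·(12/5)⁴)/(360·4·20000) = -16576/29296875 m
Load 3 — applied couple M₀=10 kN·m at a=8/5 m (b=L-a=12/5):
  y_3 = (M₀x³/(6L)-M₀(x-a)²/2+C₁x)/EI  [x>a] with C₁=M₀(3b²-L²)/(6L)=8/15 = (10·(12/5)³/(6·4)-10·((12/5)-(8/5))²/2+(8/15)·(12/5))/20000 = 3/15625 m
Load 4 — point force P=-10 kN at a=4/3 m (b=L-a=8/3):
  y_4 = -Pa(L-x)(2Lx-a²-x²)/(6LEI)  [x>a] = -(-10)·(4/3)·(4-(12/5))·(2·4·(12/5)-(4/3)²-(12/5)²)/(6·4·20000) = 656/1265625 m
Superposition: y = Σ y_i = 1997573/791015625 m ≈ 0.002525 m

y(12/5) = 1997573/791015625 m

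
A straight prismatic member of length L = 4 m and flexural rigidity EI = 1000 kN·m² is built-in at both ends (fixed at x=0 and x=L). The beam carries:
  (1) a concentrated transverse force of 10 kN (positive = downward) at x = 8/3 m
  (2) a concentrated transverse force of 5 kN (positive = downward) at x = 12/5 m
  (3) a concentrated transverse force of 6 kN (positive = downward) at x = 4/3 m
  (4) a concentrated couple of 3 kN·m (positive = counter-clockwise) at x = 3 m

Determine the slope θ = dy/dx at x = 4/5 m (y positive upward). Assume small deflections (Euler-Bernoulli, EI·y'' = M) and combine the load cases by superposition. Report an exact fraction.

θ(4/5) = -18629/4218750 rad

Load 1 — point force P=10 kN at a=8/3 m (b=L-a=4/3):
  θ_1 = -Pb²x(2aL-(3a+b)x)/(2L³EI)  [x≤a] = -10·(4/3)²·(4/5)·(2·(8/3)·4-(3·(8/3)+(4/3))·(4/5))/(2·4³·1000) = -26/16875 rad
Load 2 — point force P=5 kN at a=12/5 m (b=L-a=8/5):
  θ_2 = -Pb²x(2aL-(3a+b)x)/(2L³EI)  [x≤a] = -5·(8/5)²·(4/5)·(2·(12/5)·4-(3·(12/5)+(8/5))·(4/5))/(2·4³·1000) = -76/78125 rad
Load 3 — point force P=6 kN at a=4/3 m (b=L-a=8/3):
  θ_3 = -Pb²x(2aL-(3a+b)x)/(2L³EI)  [x≤a] = -6·(8/3)²·(4/5)·(2·(4/3)·4-(3·(4/3)+(8/3))·(4/5))/(2·4³·1000) = -8/5625 rad
Load 4 — applied couple M₀=3 kN·m at a=3 m (b=L-a=1):
  θ_4 = (R_Ax²/2 - M_Ax)/EI  [x≤a] with R_A=27/32, M_A=15/16 = ((27/32)·(4/5)²/2 - (15/16)·(4/5))/1000 = -3/6250 rad
Superposition: θ = Σ θ_i = -18629/4218750 rad ≈ -0.004416 rad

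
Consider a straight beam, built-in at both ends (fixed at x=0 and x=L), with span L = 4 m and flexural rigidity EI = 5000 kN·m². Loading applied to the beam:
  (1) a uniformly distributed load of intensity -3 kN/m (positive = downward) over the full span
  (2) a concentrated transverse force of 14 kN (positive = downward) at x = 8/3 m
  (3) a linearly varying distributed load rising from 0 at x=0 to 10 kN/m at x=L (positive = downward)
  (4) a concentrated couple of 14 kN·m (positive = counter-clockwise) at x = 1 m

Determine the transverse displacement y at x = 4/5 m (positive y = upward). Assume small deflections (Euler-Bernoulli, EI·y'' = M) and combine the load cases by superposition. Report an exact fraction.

y(4/5) = -56693/1265625000 m

Load 1 — uniform load w=-3 kN/m over full span:
  y_1 = -wx²(L-x)²/(24EI) = -(-3)·(4/5)²·(4-(4/5))²/(24·5000) = 64/390625 m
Load 2 — point force P=14 kN at a=8/3 m (b=L-a=4/3):
  y_2 = -Pb²x²(3aL-(3a+b)x)/(6L³EI)  [x≤a] = -14·(4/3)²·(4/5)²·(3·(8/3)·4-(3·(8/3)+(4/3))·(4/5))/(6·4³·5000) = -1288/6328125 m
Load 3 — triangular load w₀=10 kN/m (0→w₀ over full span):
  y_3 = -w₀x²(L-x)²(x+2L)/(120LEI) = -10·(4/5)²·(4-(4/5))²·((4/5)+2·4)/(120·4·5000) = -1408/5859375 m
Load 4 — applied couple M₀=14 kN·m at a=1 m (b=L-a=3):
  y_4 = (R_Ax³/6 - M_Ax²/2)/EI  [x≤a] with R_A=63/16, M_A=-21/8 = ((63/16)·(4/5)³/6 - (-21/8)·(4/5)²/2)/5000 = 147/625000 m
Superposition: y = Σ y_i = -56693/1265625000 m ≈ -0.000045 m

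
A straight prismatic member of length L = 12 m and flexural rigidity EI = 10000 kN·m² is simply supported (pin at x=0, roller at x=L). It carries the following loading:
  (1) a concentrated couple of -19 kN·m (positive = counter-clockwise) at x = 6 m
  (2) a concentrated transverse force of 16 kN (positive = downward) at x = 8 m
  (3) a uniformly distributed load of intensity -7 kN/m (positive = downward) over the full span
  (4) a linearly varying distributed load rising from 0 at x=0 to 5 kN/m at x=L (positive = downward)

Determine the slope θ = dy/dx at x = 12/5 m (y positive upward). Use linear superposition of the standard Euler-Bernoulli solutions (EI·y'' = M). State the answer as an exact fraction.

θ(12/5) = 373307/22500000 rad

Load 1 — applied couple M₀=-19 kN·m at a=6 m (b=L-a=6):
  θ_1 = (M₀x²/(2L)+C₁)/EI  [x≤a] with C₁=M₀(3b²-L²)/(6L)=19/2 = ((-19)·(12/5)²/(2·12)+(19/2))/10000 = 247/500000 rad
Load 2 — point force P=16 kN at a=8 m (b=L-a=4):
  θ_2 = -Pb(L²-b²-3x²)/(6LEI)  [x≤a] = -16·4·(12²-4²-3·(12/5)²)/(6·12·10000) = -1384/140625 rad
Load 3 — uniform load w=-7 kN/m over full span:
  θ_3 = -w(L³-6Lx²+4x³)/(24EI) = -(-7)·(12³-6·12·(12/5)²+4·(12/5)³)/(24·10000) = 6237/156250 rad
Load 4 — triangular load w₀=5 kN/m (0→w₀ over full span):
  θ_4 = -w₀(7L⁴-30L²x²+15x⁴)/(360LEI) = -5·(7·12⁴-30·12²·(12/5)²+15·(12/5)⁴)/(360·12·10000) = -1092/78125 rad
Superposition: θ = Σ θ_i = 373307/22500000 rad ≈ 0.016591 rad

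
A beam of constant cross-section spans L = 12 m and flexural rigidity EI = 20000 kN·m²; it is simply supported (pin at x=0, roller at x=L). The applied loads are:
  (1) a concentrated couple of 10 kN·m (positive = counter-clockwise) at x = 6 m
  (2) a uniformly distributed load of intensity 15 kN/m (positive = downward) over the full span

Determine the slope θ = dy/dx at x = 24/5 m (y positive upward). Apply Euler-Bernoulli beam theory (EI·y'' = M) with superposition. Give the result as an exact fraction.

θ(24/5) = -7877/500000 rad

Load 1 — applied couple M₀=10 kN·m at a=6 m (b=L-a=6):
  θ_1 = (M₀x²/(2L)+C₁)/EI  [x≤a] with C₁=M₀(3b²-L²)/(6L)=-5 = (10·(24/5)²/(2·12)+(-5))/20000 = 23/100000 rad
Load 2 — uniform load w=15 kN/m over full span:
  θ_2 = -w(L³-6Lx²+4x³)/(24EI) = -15·(12³-6·12·(24/5)²+4·(24/5)³)/(24·20000) = -999/62500 rad
Superposition: θ = Σ θ_i = -7877/500000 rad ≈ -0.015754 rad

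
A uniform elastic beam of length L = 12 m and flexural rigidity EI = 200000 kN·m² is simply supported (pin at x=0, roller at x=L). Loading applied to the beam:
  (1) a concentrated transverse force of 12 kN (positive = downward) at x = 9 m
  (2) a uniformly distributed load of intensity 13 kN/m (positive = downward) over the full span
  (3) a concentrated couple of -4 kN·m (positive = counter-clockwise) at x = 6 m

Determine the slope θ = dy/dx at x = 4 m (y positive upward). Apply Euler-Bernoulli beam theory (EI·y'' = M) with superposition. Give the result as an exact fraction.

θ(4) = -2969/1200000 rad

Load 1 — point force P=12 kN at a=9 m (b=L-a=3):
  θ_1 = -Pb(L²-b²-3x²)/(6LEI)  [x≤a] = -12·3·(12²-3²-3·4²)/(6·12·200000) = -87/400000 rad
Load 2 — uniform load w=13 kN/m over full span:
  θ_2 = -w(L³-6Lx²+4x³)/(24EI) = -13·(12³-6·12·4²+4·4³)/(24·200000) = -169/75000 rad
Load 3 — applied couple M₀=-4 kN·m at a=6 m (b=L-a=6):
  θ_3 = (M₀x²/(2L)+C₁)/EI  [x≤a] with C₁=M₀(3b²-L²)/(6L)=2 = ((-4)·4²/(2·12)+2)/200000 = -1/300000 rad
Superposition: θ = Σ θ_i = -2969/1200000 rad ≈ -0.002474 rad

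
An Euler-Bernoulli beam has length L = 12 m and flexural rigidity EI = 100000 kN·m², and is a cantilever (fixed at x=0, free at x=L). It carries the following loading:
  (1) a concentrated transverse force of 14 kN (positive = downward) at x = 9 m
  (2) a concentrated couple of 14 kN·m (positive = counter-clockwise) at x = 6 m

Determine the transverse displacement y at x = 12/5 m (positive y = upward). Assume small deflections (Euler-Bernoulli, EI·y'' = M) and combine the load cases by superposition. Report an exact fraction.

Load 1 — point force P=14 kN at a=9 m (b=L-a=3):
  y_1 = -Px²(3a-x)/(6EI)  [x≤a] = -14·(12/5)²·(3·9-(12/5))/(6·100000) = -2583/781250 m
Load 2 — applied couple M₀=14 kN·m at a=6 m (b=L-a=6):
  y_2 = M₀x²/(2EI)  [x≤a] = 14·(12/5)²/(2·100000) = 63/156250 m
Superposition: y = Σ y_i = -1134/390625 m ≈ -0.002903 m

y(12/5) = -1134/390625 m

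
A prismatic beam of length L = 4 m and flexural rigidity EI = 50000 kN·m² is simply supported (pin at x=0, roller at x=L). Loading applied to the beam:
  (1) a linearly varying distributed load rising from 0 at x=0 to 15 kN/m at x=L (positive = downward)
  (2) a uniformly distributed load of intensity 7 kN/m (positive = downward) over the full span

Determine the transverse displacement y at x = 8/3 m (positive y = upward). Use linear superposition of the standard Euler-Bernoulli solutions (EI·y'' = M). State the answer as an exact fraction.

y(8/3) = -8/9375 m

Load 1 — triangular load w₀=15 kN/m (0→w₀ over full span):
  y_1 = -w₀x(7L⁴-10L²x²+3x⁴)/(360LEI) = -15·(8/3)·(7·4⁴-10·4²·(8/3)²+3·(8/3)⁴)/(360·4·50000) = -68/151875 m
Load 2 — uniform load w=7 kN/m over full span:
  y_2 = -wx(L³-2Lx²+x³)/(24EI) = -7·(8/3)·(4³-2·4·(8/3)²+(8/3)³)/(24·50000) = -308/759375 m
Superposition: y = Σ y_i = -8/9375 m ≈ -0.000853 m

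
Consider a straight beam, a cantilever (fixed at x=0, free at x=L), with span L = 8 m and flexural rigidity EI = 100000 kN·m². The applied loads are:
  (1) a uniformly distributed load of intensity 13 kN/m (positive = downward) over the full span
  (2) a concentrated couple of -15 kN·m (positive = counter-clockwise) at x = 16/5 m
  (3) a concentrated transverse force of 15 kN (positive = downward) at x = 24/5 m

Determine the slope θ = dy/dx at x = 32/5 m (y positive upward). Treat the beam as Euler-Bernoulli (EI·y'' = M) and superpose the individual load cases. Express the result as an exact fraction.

θ(32/5) = -30967/2343750 rad

Load 1 — uniform load w=13 kN/m over full span:
  θ_1 = -wx(x²-3Lx+3L²)/(6EI) = -13·(32/5)·((32/5)²-3·8·(32/5)+3·8²)/(6·100000) = -12896/1171875 rad
Load 2 — applied couple M₀=-15 kN·m at a=16/5 m (b=L-a=24/5):
  θ_2 = M₀a/EI  [x>a] = (-15)·(16/5)/100000 = -3/6250 rad
Load 3 — point force P=15 kN at a=24/5 m (b=L-a=16/5):
  θ_3 = -Pa²/(2EI)  [x>a] = -15·(24/5)²/(2·100000) = -27/15625 rad
Superposition: θ = Σ θ_i = -30967/2343750 rad ≈ -0.013213 rad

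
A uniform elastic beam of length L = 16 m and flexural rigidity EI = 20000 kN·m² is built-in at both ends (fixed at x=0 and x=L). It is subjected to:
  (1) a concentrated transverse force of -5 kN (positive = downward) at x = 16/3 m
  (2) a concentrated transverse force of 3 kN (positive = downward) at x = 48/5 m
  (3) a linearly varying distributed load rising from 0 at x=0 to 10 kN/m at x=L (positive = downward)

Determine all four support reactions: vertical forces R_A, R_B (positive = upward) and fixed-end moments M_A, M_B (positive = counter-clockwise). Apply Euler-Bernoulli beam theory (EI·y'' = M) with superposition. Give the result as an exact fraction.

Load 1 — point force P=-5 kN at a=16/3 m (b=L-a=32/3):
  R_A = Pb²(3a+b)/L³ = (-5)·(32/3)²·(3·(16/3)+(32/3))/16³ = -100/27 kN
  M_A = Pab²/L² = (-5)·(16/3)·(32/3)²/16² = -320/27 kN·m
  R_B = Pa²(a+3b)/L³ = (-5)·(16/3)²·((16/3)+3·(32/3))/16³ = -35/27 kN
  M_B = -Pa²b/L² = -(-5)·(16/3)²·(32/3)/16² = 160/27 kN·m
Load 2 — point force P=3 kN at a=48/5 m (b=L-a=32/5):
  R_A = Pb²(3a+b)/L³ = 3·(32/5)²·(3·(48/5)+(32/5))/16³ = 132/125 kN
  M_A = Pab²/L² = 3·(48/5)·(32/5)²/16² = 576/125 kN·m
  R_B = Pa²(a+3b)/L³ = 3·(48/5)²·((48/5)+3·(32/5))/16³ = 243/125 kN
  M_B = -Pa²b/L² = -3·(48/5)²·(32/5)/16² = -864/125 kN·m
Load 3 — triangular load w₀=10 kN/m (0→w₀ over full span):
  R_A = 3w₀L/20 = 3·10·16/20 = 24 kN
  M_A = w₀L²/30 = 10·16²/30 = 256/3 kN·m
  R_B = 7w₀L/20 = 7·10·16/20 = 56 kN
  M_B = -w₀L²/20 = -10·16²/20 = -128 kN·m
Superposition: R_A = 72064/3375 kN, M_A = 263552/3375 kN·m, R_B = 191186/3375 kN, M_B = -435328/3375 kN·m

R_A = 72064/3375 kN, M_A = 263552/3375 kN·m, R_B = 191186/3375 kN, M_B = -435328/3375 kN·m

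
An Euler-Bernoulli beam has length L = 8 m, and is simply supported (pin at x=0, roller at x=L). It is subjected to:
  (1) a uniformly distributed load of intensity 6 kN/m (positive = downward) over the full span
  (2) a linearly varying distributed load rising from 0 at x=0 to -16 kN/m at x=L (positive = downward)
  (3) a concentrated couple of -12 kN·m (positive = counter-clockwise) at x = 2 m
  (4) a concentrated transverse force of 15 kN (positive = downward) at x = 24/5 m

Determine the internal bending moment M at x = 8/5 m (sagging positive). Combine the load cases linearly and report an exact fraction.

M(8/5) = 644/125 kN·m

Load 1 — uniform load w=6 kN/m over full span:
  M_1 = wx(L-x)/2 = 6·(8/5)·(8-(8/5))/2 = 768/25 kN·m
Load 2 — triangular load w₀=-16 kN/m (0→w₀ over full span):
  M_2 = w₀Lx/6 - w₀x³/(6L) = (-16)·8·(8/5)/6 - (-16)·(8/5)³/(6·8) = -4096/125 kN·m
Load 3 — applied couple M₀=-12 kN·m at a=2 m (b=L-a=6):
  M_3 = M₀x/L  [x≤a] = (-12)·(8/5)/8 = -12/5 kN·m
Load 4 — point force P=15 kN at a=24/5 m (b=L-a=16/5):
  M_4 = Pbx/L  [x≤a] = 15·(16/5)·(8/5)/8 = 48/5 kN·m
Superposition: M = Σ M_i = 644/125 kN·m ≈ 5.152000 kN·m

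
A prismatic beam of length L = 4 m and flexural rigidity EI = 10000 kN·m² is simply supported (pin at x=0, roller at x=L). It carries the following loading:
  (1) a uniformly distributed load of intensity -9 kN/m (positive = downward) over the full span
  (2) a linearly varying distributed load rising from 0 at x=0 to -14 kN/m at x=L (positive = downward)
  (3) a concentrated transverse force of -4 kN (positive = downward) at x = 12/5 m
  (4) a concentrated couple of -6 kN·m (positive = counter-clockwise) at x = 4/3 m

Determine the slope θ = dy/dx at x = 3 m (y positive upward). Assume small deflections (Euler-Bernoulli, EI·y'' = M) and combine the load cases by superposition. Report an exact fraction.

Load 1 — uniform load w=-9 kN/m over full span:
  θ_1 = -w(L³-6Lx²+4x³)/(24EI) = -(-9)·(4³-6·4·3²+4·3³)/(24·10000) = -33/20000 rad
Load 2 — triangular load w₀=-14 kN/m (0→w₀ over full span):
  θ_2 = -w₀(7L⁴-30L²x²+15x⁴)/(360LEI) = -(-14)·(7·4⁴-30·4²·3²+15·3⁴)/(360·4·10000) = -9191/7200000 rad
Load 3 — point force P=-4 kN at a=12/5 m (b=L-a=8/5):
  θ_3 = -Pa(2L²-6Lx+3x²+a²)/(6LEI)  [x>a] = -(-4)·(12/5)·(2·4²-6·4·3+3·3²+(12/5)²)/(6·4·10000) = -181/625000 rad
Load 4 — applied couple M₀=-6 kN·m at a=4/3 m (b=L-a=8/3):
  θ_4 = (M₀x²/(2L)-M₀(x-a)+C₁)/EI  [x>a] with C₁=M₀(3b²-L²)/(6L)=-4/3 = ((-6)·3²/(2·4)-(-6)·(3-(4/3))+(-4/3))/10000 = 23/120000 rad
Superposition: θ = Σ θ_i = -544403/180000000 rad ≈ -0.003024 rad

θ(3) = -544403/180000000 rad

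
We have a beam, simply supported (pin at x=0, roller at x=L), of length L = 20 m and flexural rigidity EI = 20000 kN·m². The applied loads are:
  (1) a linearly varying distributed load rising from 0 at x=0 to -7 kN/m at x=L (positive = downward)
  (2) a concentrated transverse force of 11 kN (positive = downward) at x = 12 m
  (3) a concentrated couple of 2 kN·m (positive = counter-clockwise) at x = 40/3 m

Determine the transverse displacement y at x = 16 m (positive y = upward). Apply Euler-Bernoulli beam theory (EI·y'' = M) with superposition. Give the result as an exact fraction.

Load 1 — triangular load w₀=-7 kN/m (0→w₀ over full span):
  y_1 = -w₀x(7L⁴-10L²x²+3x⁴)/(360LEI) = -(-7)·16·(7·20⁴-10·20²·16²+3·16⁴)/(360·20·20000) = 3556/15625 m
Load 2 — point force P=11 kN at a=12 m (b=L-a=8):
  y_2 = -Pa(L-x)(2Lx-a²-x²)/(6LEI)  [x>a] = -11·12·(20-16)·(2·20·16-12²-16²)/(6·20·20000) = -33/625 m
Load 3 — applied couple M₀=2 kN·m at a=40/3 m (b=L-a=20/3):
  y_3 = (M₀x³/(6L)-M₀(x-a)²/2+C₁x)/EI  [x>a] with C₁=M₀(3b²-L²)/(6L)=-40/9 = (2·16³/(6·20)-2·(16-(40/3))²/2+(-40/9)·16)/20000 = -14/28125 m
Superposition: y = Σ y_i = 24509/140625 m ≈ 0.174286 m

y(16) = 24509/140625 m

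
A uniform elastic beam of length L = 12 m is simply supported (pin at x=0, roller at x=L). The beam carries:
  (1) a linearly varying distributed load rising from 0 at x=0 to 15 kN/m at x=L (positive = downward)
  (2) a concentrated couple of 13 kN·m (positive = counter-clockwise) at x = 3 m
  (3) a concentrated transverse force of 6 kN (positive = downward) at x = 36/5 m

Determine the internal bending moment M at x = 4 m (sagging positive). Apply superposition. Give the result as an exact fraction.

M(4) = 538/5 kN·m

Load 1 — triangular load w₀=15 kN/m (0→w₀ over full span):
  M_1 = w₀Lx/6 - w₀x³/(6L) = 15·12·4/6 - 15·4³/(6·12) = 320/3 kN·m
Load 2 — applied couple M₀=13 kN·m at a=3 m (b=L-a=9):
  M_2 = M₀x/L - M₀  [x>a] = 13·4/12 - 13 = -26/3 kN·m
Load 3 — point force P=6 kN at a=36/5 m (b=L-a=24/5):
  M_3 = Pbx/L  [x≤a] = 6·(24/5)·4/12 = 48/5 kN·m
Superposition: M = Σ M_i = 538/5 kN·m ≈ 107.600000 kN·m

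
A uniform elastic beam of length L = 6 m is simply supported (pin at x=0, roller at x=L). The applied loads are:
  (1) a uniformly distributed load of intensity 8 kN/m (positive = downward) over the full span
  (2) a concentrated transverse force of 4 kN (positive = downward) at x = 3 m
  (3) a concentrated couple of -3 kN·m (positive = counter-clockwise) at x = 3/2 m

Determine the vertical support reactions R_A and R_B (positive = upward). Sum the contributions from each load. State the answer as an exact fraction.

Load 1 — uniform load w=8 kN/m over full span:
  R_A = wL/2 = 8·6/2 = 24 kN
  R_B = wL/2 = 8·6/2 = 24 kN
Load 2 — point force P=4 kN at a=3 m (b=L-a=3):
  R_A = Pb/L = 4·3/6 = 2 kN
  R_B = Pa/L = 4·3/6 = 2 kN
Load 3 — applied couple M₀=-3 kN·m at a=3/2 m (b=L-a=9/2):
  R_A = M₀/L = (-3)/6 = -1/2 kN
  R_B = -M₀/L = -(-3)/6 = 1/2 kN
Superposition: R_A = 51/2 kN, R_B = 53/2 kN

R_A = 51/2 kN, R_B = 53/2 kN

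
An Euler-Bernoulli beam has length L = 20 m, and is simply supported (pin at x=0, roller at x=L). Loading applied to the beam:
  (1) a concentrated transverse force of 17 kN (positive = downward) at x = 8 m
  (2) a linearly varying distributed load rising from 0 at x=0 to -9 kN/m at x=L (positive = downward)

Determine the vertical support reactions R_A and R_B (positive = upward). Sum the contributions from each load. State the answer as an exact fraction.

R_A = -99/5 kN, R_B = -266/5 kN

Load 1 — point force P=17 kN at a=8 m (b=L-a=12):
  R_A = Pb/L = 17·12/20 = 51/5 kN
  R_B = Pa/L = 17·8/20 = 34/5 kN
Load 2 — triangular load w₀=-9 kN/m (0→w₀ over full span):
  R_A = w₀L/6 = (-9)·20/6 = -30 kN
  R_B = w₀L/3 = (-9)·20/3 = -60 kN
Superposition: R_A = -99/5 kN, R_B = -266/5 kN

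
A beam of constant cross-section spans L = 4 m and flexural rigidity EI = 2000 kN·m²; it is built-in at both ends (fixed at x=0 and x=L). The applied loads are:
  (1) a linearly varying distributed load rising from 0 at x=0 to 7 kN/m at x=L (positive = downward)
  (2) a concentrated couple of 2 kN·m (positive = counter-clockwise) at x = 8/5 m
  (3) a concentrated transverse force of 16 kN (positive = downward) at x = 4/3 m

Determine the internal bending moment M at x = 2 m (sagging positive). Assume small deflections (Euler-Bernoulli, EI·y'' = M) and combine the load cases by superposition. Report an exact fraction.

M(2) = 229/45 kN·m

Load 1 — triangular load w₀=7 kN/m (0→w₀ over full span):
  M_1 = 3w₀Lx/20 - w₀L²/30 - w₀x³/(6L) = 3·7·4·2/20 - 7·4²/30 - 7·2³/(6·4) = 7/3 kN·m
Load 2 — applied couple M₀=2 kN·m at a=8/5 m (b=L-a=12/5):
  M_2 = R_Ax - M_A - M₀  [x>a] with R_A=18/25, M_A=6/25 = (18/25)·2 - (6/25) - 2 = -4/5 kN·m
Load 3 — point force P=16 kN at a=4/3 m (b=L-a=8/3):
  M_3 = Pa²(a+3b)(L-x)/L³ - Pa²b/L²  [x>a] = 16·(4/3)²·((4/3)+3·(8/3))·(4-2)/4³ - 16·(4/3)²·(8/3)/4² = 32/9 kN·m
Superposition: M = Σ M_i = 229/45 kN·m ≈ 5.088889 kN·m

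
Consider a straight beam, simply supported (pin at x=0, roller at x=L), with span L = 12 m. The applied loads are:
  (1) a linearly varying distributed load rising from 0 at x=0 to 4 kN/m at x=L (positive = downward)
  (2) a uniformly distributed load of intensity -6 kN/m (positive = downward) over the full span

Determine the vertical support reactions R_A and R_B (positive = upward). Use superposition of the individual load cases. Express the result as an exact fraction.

R_A = -28 kN, R_B = -20 kN

Load 1 — triangular load w₀=4 kN/m (0→w₀ over full span):
  R_A = w₀L/6 = 4·12/6 = 8 kN
  R_B = w₀L/3 = 4·12/3 = 16 kN
Load 2 — uniform load w=-6 kN/m over full span:
  R_A = wL/2 = (-6)·12/2 = -36 kN
  R_B = wL/2 = (-6)·12/2 = -36 kN
Superposition: R_A = -28 kN, R_B = -20 kN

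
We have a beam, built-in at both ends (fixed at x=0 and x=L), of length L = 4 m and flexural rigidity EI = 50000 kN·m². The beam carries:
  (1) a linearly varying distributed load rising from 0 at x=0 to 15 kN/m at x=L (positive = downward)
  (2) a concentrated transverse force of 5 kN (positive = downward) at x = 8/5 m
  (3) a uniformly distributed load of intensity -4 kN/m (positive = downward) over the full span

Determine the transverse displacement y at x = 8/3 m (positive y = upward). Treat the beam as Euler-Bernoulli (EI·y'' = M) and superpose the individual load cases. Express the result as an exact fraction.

y(8/3) = -1184/18984375 m

Load 1 — triangular load w₀=15 kN/m (0→w₀ over full span):
  y_1 = -w₀x²(L-x)²(x+2L)/(120LEI) = -15·(8/3)²·(4-(8/3))²·((8/3)+2·4)/(120·4·50000) = -64/759375 m
Load 2 — point force P=5 kN at a=8/5 m (b=L-a=12/5):
  y_2 = -Pa²(L-x)²(3bL-(3b+a)(L-x))/(6L³EI)  [x>a] = -5·(8/5)²·(4-(8/3))²·(3·(12/5)·4-(3·(12/5)+(8/5))·(4-(8/3)))/(6·4³·50000) = -128/6328125 m
Load 3 — uniform load w=-4 kN/m over full span:
  y_3 = -wx²(L-x)²/(24EI) = -(-4)·(8/3)²·(4-(8/3))²/(24·50000) = 32/759375 m
Superposition: y = Σ y_i = -1184/18984375 m ≈ -0.000062 m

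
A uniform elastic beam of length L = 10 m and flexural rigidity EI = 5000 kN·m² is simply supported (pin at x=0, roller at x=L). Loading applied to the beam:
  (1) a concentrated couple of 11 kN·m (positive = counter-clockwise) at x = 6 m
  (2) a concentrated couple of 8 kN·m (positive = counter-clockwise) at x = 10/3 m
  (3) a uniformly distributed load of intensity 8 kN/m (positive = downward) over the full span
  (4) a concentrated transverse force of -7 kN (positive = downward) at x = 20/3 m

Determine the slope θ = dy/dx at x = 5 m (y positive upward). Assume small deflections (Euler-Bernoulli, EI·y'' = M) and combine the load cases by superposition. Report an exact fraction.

θ(5) = 17381/8100000 rad

Load 1 — applied couple M₀=11 kN·m at a=6 m (b=L-a=4):
  θ_1 = (M₀x²/(2L)+C₁)/EI  [x≤a] with C₁=M₀(3b²-L²)/(6L)=-143/15 = (11·5²/(2·10)+(-143/15))/5000 = 253/300000 rad
Load 2 — applied couple M₀=8 kN·m at a=10/3 m (b=L-a=20/3):
  θ_2 = (M₀x²/(2L)-M₀(x-a)+C₁)/EI  [x>a] with C₁=M₀(3b²-L²)/(6L)=40/9 = (8·5²/(2·10)-8·(5-(10/3))+(40/9))/5000 = 1/4500 rad
Load 3 — uniform load w=8 kN/m over full span:
  θ_3 = -w(L³-6Lx²+4x³)/(24EI) = -8·(10³-6·10·5²+4·5³)/(24·5000) = 0 rad
Load 4 — point force P=-7 kN at a=20/3 m (b=L-a=10/3):
  θ_4 = -Pb(L²-b²-3x²)/(6LEI)  [x≤a] = -(-7)·(10/3)·(10²-(10/3)²-3·5²)/(6·10·5000) = 7/6480 rad
Superposition: θ = Σ θ_i = 17381/8100000 rad ≈ 0.002146 rad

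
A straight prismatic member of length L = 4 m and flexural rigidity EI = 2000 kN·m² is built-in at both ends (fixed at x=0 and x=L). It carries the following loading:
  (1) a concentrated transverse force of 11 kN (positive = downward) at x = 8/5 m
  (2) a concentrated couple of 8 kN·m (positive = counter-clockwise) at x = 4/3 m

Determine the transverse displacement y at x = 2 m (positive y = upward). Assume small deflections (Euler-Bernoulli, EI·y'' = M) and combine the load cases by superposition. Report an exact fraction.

Load 1 — point force P=11 kN at a=8/5 m (b=L-a=12/5):
  y_1 = -Pa²(L-x)²(3bL-(3b+a)(L-x))/(6L³EI)  [x>a] = -11·(8/5)²·(4-2)²·(3·(12/5)·4-(3·(12/5)+(8/5))·(4-2))/(6·4³·2000) = -77/46875 m
Load 2 — applied couple M₀=8 kN·m at a=4/3 m (b=L-a=8/3):
  y_2 = (R_Ax³/6 - M_Ax²/2 - M₀(x-a)²/2)/EI  [x>a] with R_A=8/3, M_A=0 = ((8/3)·2³/6 - 0·2²/2 - 8·(2-(4/3))²/2)/2000 = 1/1125 m
Superposition: y = Σ y_i = -106/140625 m ≈ -0.000754 m

y(2) = -106/140625 m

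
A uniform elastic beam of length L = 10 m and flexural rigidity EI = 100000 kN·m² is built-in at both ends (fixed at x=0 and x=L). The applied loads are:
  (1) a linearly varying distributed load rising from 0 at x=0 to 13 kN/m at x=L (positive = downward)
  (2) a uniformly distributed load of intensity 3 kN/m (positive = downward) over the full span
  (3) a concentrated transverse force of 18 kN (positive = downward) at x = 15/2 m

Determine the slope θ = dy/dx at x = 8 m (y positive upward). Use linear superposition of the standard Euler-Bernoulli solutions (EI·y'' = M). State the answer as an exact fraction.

θ(8) = 5983/6000000 rad

Load 1 — triangular load w₀=13 kN/m (0→w₀ over full span):
  θ_1 = -w₀(2x(L-x)(L-2x)(x+2L)+x²(L-x)²)/(120LEI) = -13·(2·8·(10-8)·(10-2·8)·(8+2·10)+8²·(10-8)²)/(120·10·100000) = 26/46875 rad
Load 2 — uniform load w=3 kN/m over full span:
  θ_2 = -wx(L-x)(L-2x)/(12EI) = -3·8·(10-8)·(10-2·8)/(12·100000) = 3/12500 rad
Load 3 — point force P=18 kN at a=15/2 m (b=L-a=5/2):
  θ_3 = Pa²(L-x)(2bL-(3b+a)(L-x))/(2L³EI)  [x>a] = 18·(15/2)²·(10-8)·(2·(5/2)·10-(3·(5/2)+(15/2))·(10-8))/(2·10³·100000) = 81/400000 rad
Superposition: θ = Σ θ_i = 5983/6000000 rad ≈ 0.000997 rad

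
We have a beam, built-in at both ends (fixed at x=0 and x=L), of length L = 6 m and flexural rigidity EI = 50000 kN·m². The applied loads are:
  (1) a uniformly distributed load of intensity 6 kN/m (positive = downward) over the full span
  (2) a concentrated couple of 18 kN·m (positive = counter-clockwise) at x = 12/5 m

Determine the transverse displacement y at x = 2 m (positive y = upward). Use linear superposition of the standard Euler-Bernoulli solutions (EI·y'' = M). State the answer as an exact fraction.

y(2) = -91/312500 m

Load 1 — uniform load w=6 kN/m over full span:
  y_1 = -wx²(L-x)²/(24EI) = -6·2²·(6-2)²/(24·50000) = -1/3125 m
Load 2 — applied couple M₀=18 kN·m at a=12/5 m (b=L-a=18/5):
  y_2 = (R_Ax³/6 - M_Ax²/2)/EI  [x≤a] with R_A=108/25, M_A=54/25 = ((108/25)·2³/6 - (54/25)·2²/2)/50000 = 9/312500 m
Superposition: y = Σ y_i = -91/312500 m ≈ -0.000291 m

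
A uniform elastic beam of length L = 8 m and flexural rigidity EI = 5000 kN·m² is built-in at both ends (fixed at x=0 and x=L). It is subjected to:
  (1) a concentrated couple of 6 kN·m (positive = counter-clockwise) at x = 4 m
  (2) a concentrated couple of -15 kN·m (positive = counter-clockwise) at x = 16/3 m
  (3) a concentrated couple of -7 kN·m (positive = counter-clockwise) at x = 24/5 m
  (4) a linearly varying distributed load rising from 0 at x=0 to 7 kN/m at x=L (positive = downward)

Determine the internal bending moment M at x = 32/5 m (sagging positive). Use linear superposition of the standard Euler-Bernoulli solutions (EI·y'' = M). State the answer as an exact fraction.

M(32/5) = 821/150 kN·m

Load 1 — applied couple M₀=6 kN·m at a=4 m (b=L-a=4):
  M_1 = R_Ax - M_A - M₀  [x>a] with R_A=9/8, M_A=3/2 = (9/8)·(32/5) - (3/2) - 6 = -3/10 kN·m
Load 2 — applied couple M₀=-15 kN·m at a=16/3 m (b=L-a=8/3):
  M_2 = R_Ax - M_A - M₀  [x>a] with R_A=-5/2, M_A=-5 = (-5/2)·(32/5) - (-5) - (-15) = 4 kN·m
Load 3 — applied couple M₀=-7 kN·m at a=24/5 m (b=L-a=16/5):
  M_3 = R_Ax - M_A - M₀  [x>a] with R_A=-63/50, M_A=-56/25 = (-63/50)·(32/5) - (-56/25) - (-7) = 147/125 kN·m
Load 4 — triangular load w₀=7 kN/m (0→w₀ over full span):
  M_4 = 3w₀Lx/20 - w₀L²/30 - w₀x³/(6L) = 3·7·8·(32/5)/20 - 7·8²/30 - 7·(32/5)³/(6·8) = 224/375 kN·m
Superposition: M = Σ M_i = 821/150 kN·m ≈ 5.473333 kN·m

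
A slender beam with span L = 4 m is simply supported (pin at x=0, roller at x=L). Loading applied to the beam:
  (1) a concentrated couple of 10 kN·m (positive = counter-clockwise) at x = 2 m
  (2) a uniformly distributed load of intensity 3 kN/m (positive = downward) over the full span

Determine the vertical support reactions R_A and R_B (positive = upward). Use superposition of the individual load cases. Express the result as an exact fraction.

Load 1 — applied couple M₀=10 kN·m at a=2 m (b=L-a=2):
  R_A = M₀/L = 10/4 = 5/2 kN
  R_B = -M₀/L = -10/4 = -5/2 kN
Load 2 — uniform load w=3 kN/m over full span:
  R_A = wL/2 = 3·4/2 = 6 kN
  R_B = wL/2 = 3·4/2 = 6 kN
Superposition: R_A = 17/2 kN, R_B = 7/2 kN

R_A = 17/2 kN, R_B = 7/2 kN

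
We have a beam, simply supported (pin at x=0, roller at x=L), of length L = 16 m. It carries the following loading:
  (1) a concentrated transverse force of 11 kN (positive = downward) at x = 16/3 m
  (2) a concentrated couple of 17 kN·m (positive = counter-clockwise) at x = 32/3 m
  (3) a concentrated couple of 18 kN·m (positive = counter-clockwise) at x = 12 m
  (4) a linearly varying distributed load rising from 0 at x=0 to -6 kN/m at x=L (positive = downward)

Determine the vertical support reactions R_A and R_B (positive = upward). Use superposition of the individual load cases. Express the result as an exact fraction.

Load 1 — point force P=11 kN at a=16/3 m (b=L-a=32/3):
  R_A = Pb/L = 11·(32/3)/16 = 22/3 kN
  R_B = Pa/L = 11·(16/3)/16 = 11/3 kN
Load 2 — applied couple M₀=17 kN·m at a=32/3 m (b=L-a=16/3):
  R_A = M₀/L = 17/16 kN
  R_B = -M₀/L = -17/16 kN
Load 3 — applied couple M₀=18 kN·m at a=12 m (b=L-a=4):
  R_A = M₀/L = 18/16 = 9/8 kN
  R_B = -M₀/L = -18/16 = -9/8 kN
Load 4 — triangular load w₀=-6 kN/m (0→w₀ over full span):
  R_A = w₀L/6 = (-6)·16/6 = -16 kN
  R_B = w₀L/3 = (-6)·16/3 = -32 kN
Superposition: R_A = -311/48 kN, R_B = -1465/48 kN

R_A = -311/48 kN, R_B = -1465/48 kN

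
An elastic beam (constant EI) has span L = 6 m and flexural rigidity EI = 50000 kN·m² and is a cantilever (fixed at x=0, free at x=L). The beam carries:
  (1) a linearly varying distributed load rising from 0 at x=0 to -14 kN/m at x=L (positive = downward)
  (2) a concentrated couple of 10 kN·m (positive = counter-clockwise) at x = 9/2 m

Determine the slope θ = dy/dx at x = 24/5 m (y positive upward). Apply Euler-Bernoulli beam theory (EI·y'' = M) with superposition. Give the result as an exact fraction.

Load 1 — triangular load w₀=-14 kN/m (0→w₀ over full span):
  θ_1 = (w₀Lx²/4-w₀L²x/3-w₀x⁴/(24L))/EI = ((-14)·6·(24/5)²/4-(-14)·6²·(24/5)/3-(-14)·(24/5)⁴/(24·6))/50000 = 14616/1953125 rad
Load 2 — applied couple M₀=10 kN·m at a=9/2 m (b=L-a=3/2):
  θ_2 = M₀a/EI  [x>a] = 10·(9/2)/50000 = 9/10000 rad
Superposition: θ = Σ θ_i = 261981/31250000 rad ≈ 0.008383 rad

θ(24/5) = 261981/31250000 rad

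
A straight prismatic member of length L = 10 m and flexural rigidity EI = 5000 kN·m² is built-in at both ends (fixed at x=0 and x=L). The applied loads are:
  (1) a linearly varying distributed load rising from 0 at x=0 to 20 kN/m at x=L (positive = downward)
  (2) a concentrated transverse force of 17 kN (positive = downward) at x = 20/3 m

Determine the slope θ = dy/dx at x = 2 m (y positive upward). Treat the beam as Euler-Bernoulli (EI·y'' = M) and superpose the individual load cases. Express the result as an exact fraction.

Load 1 — triangular load w₀=20 kN/m (0→w₀ over full span):
  θ_1 = -w₀(2x(L-x)(L-2x)(x+2L)+x²(L-x)²)/(120LEI) = -20·(2·2·(10-2)·(10-2·2)·(2+2·10)+2²·(10-2)²)/(120·10·5000) = -28/1875 rad
Load 2 — point force P=17 kN at a=20/3 m (b=L-a=10/3):
  θ_2 = -Pb²x(2aL-(3a+b)x)/(2L³EI)  [x≤a] = -17·(10/3)²·2·(2·(20/3)·10-(3·(20/3)+(10/3))·2)/(2·10³·5000) = -221/67500 rad
Superposition: θ = Σ θ_i = -1229/67500 rad ≈ -0.018207 rad

θ(2) = -1229/67500 rad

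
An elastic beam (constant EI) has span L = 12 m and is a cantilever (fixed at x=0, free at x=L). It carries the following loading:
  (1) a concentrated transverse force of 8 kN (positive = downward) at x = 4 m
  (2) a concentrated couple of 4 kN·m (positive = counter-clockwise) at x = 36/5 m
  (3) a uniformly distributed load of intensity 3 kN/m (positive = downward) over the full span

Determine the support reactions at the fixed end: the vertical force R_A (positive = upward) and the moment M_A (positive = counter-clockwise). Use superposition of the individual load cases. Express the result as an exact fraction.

R_A = 44 kN, M_A = 244 kN·m

Load 1 — point force P=8 kN at a=4 m (b=L-a=8):
  R_A = P = 8 kN
  M_A = Pa = 8·4 = 32 kN·m
Load 2 — applied couple M₀=4 kN·m at a=36/5 m (b=L-a=24/5):
  R_A = 0 kN
  M_A = -M₀ = -4 kN·m
Load 3 — uniform load w=3 kN/m over full span:
  R_A = wL = 3·12 = 36 kN
  M_A = wL²/2 = 3·12²/2 = 216 kN·m
Superposition: R_A = 44 kN, M_A = 244 kN·m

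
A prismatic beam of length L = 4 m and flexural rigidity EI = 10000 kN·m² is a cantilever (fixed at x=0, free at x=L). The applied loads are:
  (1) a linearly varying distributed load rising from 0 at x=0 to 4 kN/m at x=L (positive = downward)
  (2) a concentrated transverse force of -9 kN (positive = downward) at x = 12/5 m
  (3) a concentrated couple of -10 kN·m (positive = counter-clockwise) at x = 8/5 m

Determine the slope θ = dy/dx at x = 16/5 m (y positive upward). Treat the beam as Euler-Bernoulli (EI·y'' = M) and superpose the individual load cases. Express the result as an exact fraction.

Load 1 — triangular load w₀=4 kN/m (0→w₀ over full span):
  θ_1 = (w₀Lx²/4-w₀L²x/3-w₀x⁴/(24L))/EI = (4·4·(16/5)²/4-4·4²·(16/5)/3-4·(16/5)⁴/(24·4))/10000 = -3712/1171875 rad
Load 2 — point force P=-9 kN at a=12/5 m (b=L-a=8/5):
  θ_2 = -Pa²/(2EI)  [x>a] = -(-9)·(12/5)²/(2·10000) = 81/31250 rad
Load 3 — applied couple M₀=-10 kN·m at a=8/5 m (b=L-a=12/5):
  θ_3 = M₀a/EI  [x>a] = (-10)·(8/5)/10000 = -1/625 rad
Superposition: θ = Σ θ_i = -5099/2343750 rad ≈ -0.002176 rad

θ(16/5) = -5099/2343750 rad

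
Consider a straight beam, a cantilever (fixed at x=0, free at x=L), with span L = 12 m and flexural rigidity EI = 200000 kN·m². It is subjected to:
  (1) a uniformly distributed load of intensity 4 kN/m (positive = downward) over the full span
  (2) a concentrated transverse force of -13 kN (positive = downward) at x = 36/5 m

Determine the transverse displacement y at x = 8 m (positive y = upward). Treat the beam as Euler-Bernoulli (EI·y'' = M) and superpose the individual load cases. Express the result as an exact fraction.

y(8) = -45887/2343750 m

Load 1 — uniform load w=4 kN/m over full span:
  y_1 = -wx²(x²-4Lx+6L²)/(24EI) = -4·8²·(8²-4·12·8+6·12²)/(24·200000) = -272/9375 m
Load 2 — point force P=-13 kN at a=36/5 m (b=L-a=24/5):
  y_2 = -Pa²(3x-a)/(6EI)  [x>a] = -(-13)·(36/5)²·(3·8-(36/5))/(6·200000) = 7371/781250 m
Superposition: y = Σ y_i = -45887/2343750 m ≈ -0.019578 m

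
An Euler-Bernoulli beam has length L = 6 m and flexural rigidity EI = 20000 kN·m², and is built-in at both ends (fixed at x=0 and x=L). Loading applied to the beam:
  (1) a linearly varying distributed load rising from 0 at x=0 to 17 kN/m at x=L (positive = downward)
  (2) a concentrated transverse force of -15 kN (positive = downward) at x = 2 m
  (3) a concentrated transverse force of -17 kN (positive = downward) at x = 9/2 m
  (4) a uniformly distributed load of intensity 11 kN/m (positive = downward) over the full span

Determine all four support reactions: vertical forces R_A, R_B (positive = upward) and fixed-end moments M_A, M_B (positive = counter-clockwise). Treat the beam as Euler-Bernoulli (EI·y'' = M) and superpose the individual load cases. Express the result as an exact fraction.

R_A = 49727/1440 kN, M_A = 16937/480 kN·m, R_B = 72673/1440 kN, M_B = -20443/480 kN·m

Load 1 — triangular load w₀=17 kN/m (0→w₀ over full span):
  R_A = 3w₀L/20 = 3·17·6/20 = 153/10 kN
  M_A = w₀L²/30 = 17·6²/30 = 102/5 kN·m
  R_B = 7w₀L/20 = 7·17·6/20 = 357/10 kN
  M_B = -w₀L²/20 = -17·6²/20 = -153/5 kN·m
Load 2 — point force P=-15 kN at a=2 m (b=L-a=4):
  R_A = Pb²(3a+b)/L³ = (-15)·4²·(3·2+4)/6³ = -100/9 kN
  M_A = Pab²/L² = (-15)·2·4²/6² = -40/3 kN·m
  R_B = Pa²(a+3b)/L³ = (-15)·2²·(2+3·4)/6³ = -35/9 kN
  M_B = -Pa²b/L² = -(-15)·2²·4/6² = 20/3 kN·m
Load 3 — point force P=-17 kN at a=9/2 m (b=L-a=3/2):
  R_A = Pb²(3a+b)/L³ = (-17)·(3/2)²·(3·(9/2)+(3/2))/6³ = -85/32 kN
  M_A = Pab²/L² = (-17)·(9/2)·(3/2)²/6² = -153/32 kN·m
  R_B = Pa²(a+3b)/L³ = (-17)·(9/2)²·((9/2)+3·(3/2))/6³ = -459/32 kN
  M_B = -Pa²b/L² = -(-17)·(9/2)²·(3/2)/6² = 459/32 kN·m
Load 4 — uniform load w=11 kN/m over full span:
  R_A = wL/2 = 11·6/2 = 33 kN
  M_A = wL²/12 = 11·6²/12 = 33 kN·m
  R_B = wL/2 = 11·6/2 = 33 kN
  M_B = -wL²/12 = -11·6²/12 = -33 kN·m
Superposition: R_A = 49727/1440 kN, M_A = 16937/480 kN·m, R_B = 72673/1440 kN, M_B = -20443/480 kN·m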